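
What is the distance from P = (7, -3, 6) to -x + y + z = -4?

distance = |a·x₀ + b·y₀ + c·z₀ - d| / √(a² + b² + c²)
  = |(-1)·7 + 1·(-3) + 1·6 - (-4)| / √((-1)² + 1² + 1²)
  = |-7 - 3 + 6 + 4| / √(1 + 1 + 1)
  = |0| / √3
  = 0 / 1.732
  ≈ 0

0


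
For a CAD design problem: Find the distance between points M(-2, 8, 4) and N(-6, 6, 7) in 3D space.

d = √[(x₂-x₁)² + (y₂-y₁)² + (z₂-z₁)²]
  = √[(-4)² + (-2)² + 3²]
  = √[16 + 4 + 9]
  = √29
  ≈ 5.385

5.385


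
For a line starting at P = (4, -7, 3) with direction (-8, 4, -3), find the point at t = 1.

P(t) = P + t·d
  = (4 + (-8)·1, -7 + 4·1, 3 + (-3)·1)
  = (4 - 8, -7 + 4, 3 - 3)
  = (-4, -3, 0)

(-4, -3, 0)


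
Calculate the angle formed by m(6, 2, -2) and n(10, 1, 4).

m·n = 6·10 + 2·1 + (-2)·4 = 60 + 2 - 8 = 54
|m| = √(6² + 2² + (-2)²) = √44 ≈ 6.633
|n| = √(10² + 1² + 4²) = √117 ≈ 10.82
cos θ = (m·n)/(|m||n|) = 54/(6.633·10.82) ≈ 0.7526
θ = arccos(0.7526) ≈ 41.18°

41.18°


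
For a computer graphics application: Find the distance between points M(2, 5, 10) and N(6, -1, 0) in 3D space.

d = √[(x₂-x₁)² + (y₂-y₁)² + (z₂-z₁)²]
  = √[4² + (-6)² + (-10)²]
  = √[16 + 36 + 100]
  = √152
  ≈ 12.33

12.33


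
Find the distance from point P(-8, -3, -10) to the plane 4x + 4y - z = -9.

distance = |a·x₀ + b·y₀ + c·z₀ - d| / √(a² + b² + c²)
  = |4·(-8) + 4·(-3) + (-1)·(-10) - (-9)| / √(4² + 4² + (-1)²)
  = |-32 - 12 + 10 + 9| / √(16 + 16 + 1)
  = |-25| / √33
  = 25 / 5.745
  ≈ 4.352

4.352


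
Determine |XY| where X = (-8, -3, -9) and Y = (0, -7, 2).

d = √[(x₂-x₁)² + (y₂-y₁)² + (z₂-z₁)²]
  = √[8² + (-4)² + 11²]
  = √[64 + 16 + 121]
  = √201
  ≈ 14.18

14.18


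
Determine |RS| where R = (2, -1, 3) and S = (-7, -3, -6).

d = √[(x₂-x₁)² + (y₂-y₁)² + (z₂-z₁)²]
  = √[(-9)² + (-2)² + (-9)²]
  = √[81 + 4 + 81]
  = √166
  ≈ 12.88

12.88


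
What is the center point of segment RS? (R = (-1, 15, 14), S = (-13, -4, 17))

M = ((x₁+x₂)/2, (y₁+y₂)/2, (z₁+z₂)/2)
  = ((-1 - 13)/2, (15 - 4)/2, (14 + 17)/2)
  = (-14/2, 11/2, 31/2)
  = (-7, 5.5, 15.5)

(-7, 5.5, 15.5)


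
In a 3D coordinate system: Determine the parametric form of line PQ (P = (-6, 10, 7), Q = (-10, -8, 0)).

Direction vector d = Q - P = (-10 + 6, -8 - 10, 0 - 7) = (-4, -18, -7)
Parametric form r = P + t·d:
x = -6 - 4t, y = 10 - 18t, z = 7 - 7t

x = -6 - 4t, y = 10 - 18t, z = 7 - 7t


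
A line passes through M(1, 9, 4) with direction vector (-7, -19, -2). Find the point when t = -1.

P(t) = M + t·d
  = (1 + (-7)·(-1), 9 + (-19)·(-1), 4 + (-2)·(-1))
  = (1 + 7, 9 + 19, 4 + 2)
  = (8, 28, 6)

(8, 28, 6)


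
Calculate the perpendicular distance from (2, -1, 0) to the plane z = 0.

distance = |a·x₀ + b·y₀ + c·z₀ - d| / √(a² + b² + c²)
  = |0·2 + 0·(-1) + 1·0 - 0| / √(0² + 0² + 1²)
  = |0 + 0 + 0 + 0| / √(0 + 0 + 1)
  = |0| / √1
  = 0 / 1
  ≈ 0

0


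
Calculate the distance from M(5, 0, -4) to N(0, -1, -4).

d = √[(x₂-x₁)² + (y₂-y₁)² + (z₂-z₁)²]
  = √[(-5)² + (-1)² + 0²]
  = √[25 + 1 + 0]
  = √26
  ≈ 5.099

5.099


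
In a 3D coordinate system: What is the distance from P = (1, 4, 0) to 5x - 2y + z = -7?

distance = |a·x₀ + b·y₀ + c·z₀ - d| / √(a² + b² + c²)
  = |5·1 + (-2)·4 + 1·0 - (-7)| / √(5² + (-2)² + 1²)
  = |5 - 8 + 0 + 7| / √(25 + 4 + 1)
  = |4| / √30
  = 4 / 5.477
  ≈ 0.7303

0.7303


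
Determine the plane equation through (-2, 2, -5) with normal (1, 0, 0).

The plane through P with normal n = (a, b, c) satisfies n·(r - P) = 0,
i.e. ax + by + cz = a·x₀ + b·y₀ + c·z₀.
d = 1·(-2) + 0·2 + 0·(-5)
  = -2 + 0 + 0
  = -2
Equation: x = -2

x = -2


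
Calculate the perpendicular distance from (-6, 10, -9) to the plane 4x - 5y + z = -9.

distance = |a·x₀ + b·y₀ + c·z₀ - d| / √(a² + b² + c²)
  = |4·(-6) + (-5)·10 + 1·(-9) - (-9)| / √(4² + (-5)² + 1²)
  = |-24 - 50 - 9 + 9| / √(16 + 25 + 1)
  = |-74| / √42
  = 74 / 6.481
  ≈ 11.42

11.42


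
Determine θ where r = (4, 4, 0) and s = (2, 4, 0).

r·s = 4·2 + 4·4 + 0·0 = 8 + 16 + 0 = 24
|r| = √(4² + 4² + 0²) = √32 ≈ 5.657
|s| = √(2² + 4² + 0²) = √20 ≈ 4.472
cos θ = (r·s)/(|r||s|) = 24/(5.657·4.472) ≈ 0.9487
θ = arccos(0.9487) ≈ 18.43°

18.43°


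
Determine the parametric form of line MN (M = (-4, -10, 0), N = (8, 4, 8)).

Direction vector d = N - M = (8 + 4, 4 + 10, 8 + 0) = (12, 14, 8)
Parametric form r = M + t·d:
x = -4 + 12t, y = -10 + 14t, z = 0 + 8t

x = -4 + 12t, y = -10 + 14t, z = 0 + 8t


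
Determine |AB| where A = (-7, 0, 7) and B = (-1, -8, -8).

d = √[(x₂-x₁)² + (y₂-y₁)² + (z₂-z₁)²]
  = √[6² + (-8)² + (-15)²]
  = √[36 + 64 + 225]
  = √325
  ≈ 18.03

18.03


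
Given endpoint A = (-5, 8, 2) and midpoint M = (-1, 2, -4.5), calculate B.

B = 2M - A
  = (2·(-1) - (-5), 2·2 - 8, 2·(-4.5) - 2)
  = (-2 + 5, 4 - 8, -9 - 2)
  = (3, -4, -11)

(3, -4, -11)


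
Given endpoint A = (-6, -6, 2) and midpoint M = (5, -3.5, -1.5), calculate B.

B = 2M - A
  = (2·5 - (-6), 2·(-3.5) - (-6), 2·(-1.5) - 2)
  = (10 + 6, -7 + 6, -3 - 2)
  = (16, -1, -5)

(16, -1, -5)


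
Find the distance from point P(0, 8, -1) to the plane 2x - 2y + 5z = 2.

distance = |a·x₀ + b·y₀ + c·z₀ - d| / √(a² + b² + c²)
  = |2·0 + (-2)·8 + 5·(-1) - 2| / √(2² + (-2)² + 5²)
  = |0 - 16 - 5 - 2| / √(4 + 4 + 25)
  = |-23| / √33
  = 23 / 5.745
  ≈ 4.004

4.004


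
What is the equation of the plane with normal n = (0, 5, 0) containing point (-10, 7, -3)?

The plane through P with normal n = (a, b, c) satisfies n·(r - P) = 0,
i.e. ax + by + cz = a·x₀ + b·y₀ + c·z₀.
d = 0·(-10) + 5·7 + 0·(-3)
  = 0 + 35 + 0
  = 35
Equation: 5y = 35

5y = 35


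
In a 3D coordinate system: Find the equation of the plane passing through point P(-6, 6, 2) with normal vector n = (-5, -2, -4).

The plane through P with normal n = (a, b, c) satisfies n·(r - P) = 0,
i.e. ax + by + cz = a·x₀ + b·y₀ + c·z₀.
d = (-5)·(-6) + (-2)·6 + (-4)·2
  = 30 - 12 - 8
  = 10
Equation: -5x - 2y - 4z = 10

-5x - 2y - 4z = 10


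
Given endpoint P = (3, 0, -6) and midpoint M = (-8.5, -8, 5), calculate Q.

Q = 2M - P
  = (2·(-8.5) - 3, 2·(-8) - 0, 2·5 - (-6))
  = (-17 - 3, -16 + 0, 10 + 6)
  = (-20, -16, 16)

(-20, -16, 16)


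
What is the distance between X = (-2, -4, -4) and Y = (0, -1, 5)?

d = √[(x₂-x₁)² + (y₂-y₁)² + (z₂-z₁)²]
  = √[2² + 3² + 9²]
  = √[4 + 9 + 81]
  = √94
  ≈ 9.695

9.695


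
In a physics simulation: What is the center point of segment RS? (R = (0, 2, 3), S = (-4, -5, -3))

M = ((x₁+x₂)/2, (y₁+y₂)/2, (z₁+z₂)/2)
  = ((0 - 4)/2, (2 - 5)/2, (3 - 3)/2)
  = (-4/2, -3/2, 0/2)
  = (-2, -1.5, 0)

(-2, -1.5, 0)


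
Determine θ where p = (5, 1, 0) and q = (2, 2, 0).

p·q = 5·2 + 1·2 + 0·0 = 10 + 2 + 0 = 12
|p| = √(5² + 1² + 0²) = √26 ≈ 5.099
|q| = √(2² + 2² + 0²) = √8 ≈ 2.828
cos θ = (p·q)/(|p||q|) = 12/(5.099·2.828) ≈ 0.8321
θ = arccos(0.8321) ≈ 33.69°

33.69°


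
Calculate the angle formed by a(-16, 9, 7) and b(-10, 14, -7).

a·b = (-16)·(-10) + 9·14 + 7·(-7) = 160 + 126 - 49 = 237
|a| = √((-16)² + 9² + 7²) = √386 ≈ 19.65
|b| = √((-10)² + 14² + (-7)²) = √345 ≈ 18.57
cos θ = (a·b)/(|a||b|) = 237/(19.65·18.57) ≈ 0.6494
θ = arccos(0.6494) ≈ 49.5°

49.5°


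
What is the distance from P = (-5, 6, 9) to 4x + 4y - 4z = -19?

distance = |a·x₀ + b·y₀ + c·z₀ - d| / √(a² + b² + c²)
  = |4·(-5) + 4·6 + (-4)·9 - (-19)| / √(4² + 4² + (-4)²)
  = |-20 + 24 - 36 + 19| / √(16 + 16 + 16)
  = |-13| / √48
  = 13 / 6.928
  ≈ 1.876

1.876


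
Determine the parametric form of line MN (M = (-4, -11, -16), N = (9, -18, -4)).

Direction vector d = N - M = (9 + 4, -18 + 11, -4 + 16) = (13, -7, 12)
Parametric form r = M + t·d:
x = -4 + 13t, y = -11 - 7t, z = -16 + 12t

x = -4 + 13t, y = -11 - 7t, z = -16 + 12t


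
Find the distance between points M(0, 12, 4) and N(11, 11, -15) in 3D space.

d = √[(x₂-x₁)² + (y₂-y₁)² + (z₂-z₁)²]
  = √[11² + (-1)² + (-19)²]
  = √[121 + 1 + 361]
  = √483
  ≈ 21.98

21.98


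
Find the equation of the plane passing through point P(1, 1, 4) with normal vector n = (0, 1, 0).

The plane through P with normal n = (a, b, c) satisfies n·(r - P) = 0,
i.e. ax + by + cz = a·x₀ + b·y₀ + c·z₀.
d = 0·1 + 1·1 + 0·4
  = 0 + 1 + 0
  = 1
Equation: y = 1

y = 1


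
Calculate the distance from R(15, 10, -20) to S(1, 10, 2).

d = √[(x₂-x₁)² + (y₂-y₁)² + (z₂-z₁)²]
  = √[(-14)² + 0² + 22²]
  = √[196 + 0 + 484]
  = √680
  ≈ 26.08

26.08


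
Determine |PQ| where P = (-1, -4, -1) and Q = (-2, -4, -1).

d = √[(x₂-x₁)² + (y₂-y₁)² + (z₂-z₁)²]
  = √[(-1)² + 0² + 0²]
  = √[1 + 0 + 0]
  = √1
  ≈ 1

1


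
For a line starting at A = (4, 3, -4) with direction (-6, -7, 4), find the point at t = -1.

P(t) = A + t·d
  = (4 + (-6)·(-1), 3 + (-7)·(-1), -4 + 4·(-1))
  = (4 + 6, 3 + 7, -4 - 4)
  = (10, 10, -8)

(10, 10, -8)


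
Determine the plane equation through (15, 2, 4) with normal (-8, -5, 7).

The plane through P with normal n = (a, b, c) satisfies n·(r - P) = 0,
i.e. ax + by + cz = a·x₀ + b·y₀ + c·z₀.
d = (-8)·15 + (-5)·2 + 7·4
  = -120 - 10 + 28
  = -102
Equation: -8x - 5y + 7z = -102

-8x - 5y + 7z = -102


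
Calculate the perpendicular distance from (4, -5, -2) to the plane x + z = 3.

distance = |a·x₀ + b·y₀ + c·z₀ - d| / √(a² + b² + c²)
  = |1·4 + 0·(-5) + 1·(-2) - 3| / √(1² + 0² + 1²)
  = |4 + 0 - 2 - 3| / √(1 + 0 + 1)
  = |-1| / √2
  = 1 / 1.414
  ≈ 0.7071

0.7071


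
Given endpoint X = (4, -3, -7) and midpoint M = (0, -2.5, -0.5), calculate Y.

Y = 2M - X
  = (2·0 - 4, 2·(-2.5) - (-3), 2·(-0.5) - (-7))
  = (0 - 4, -5 + 3, -1 + 7)
  = (-4, -2, 6)

(-4, -2, 6)


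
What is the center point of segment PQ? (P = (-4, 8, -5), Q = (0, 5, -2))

M = ((x₁+x₂)/2, (y₁+y₂)/2, (z₁+z₂)/2)
  = ((-4 + 0)/2, (8 + 5)/2, (-5 - 2)/2)
  = (-4/2, 13/2, -7/2)
  = (-2, 6.5, -3.5)

(-2, 6.5, -3.5)


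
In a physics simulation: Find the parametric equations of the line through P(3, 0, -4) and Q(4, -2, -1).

Direction vector d = Q - P = (4 - 3, -2 + 0, -1 + 4) = (1, -2, 3)
Parametric form r = P + t·d:
x = 3 + t, y = 0 - 2t, z = -4 + 3t

x = 3 + t, y = 0 - 2t, z = -4 + 3t


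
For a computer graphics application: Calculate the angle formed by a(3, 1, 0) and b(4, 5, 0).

a·b = 3·4 + 1·5 + 0·0 = 12 + 5 + 0 = 17
|a| = √(3² + 1² + 0²) = √10 ≈ 3.162
|b| = √(4² + 5² + 0²) = √41 ≈ 6.403
cos θ = (a·b)/(|a||b|) = 17/(3.162·6.403) ≈ 0.8396
θ = arccos(0.8396) ≈ 32.91°

32.91°


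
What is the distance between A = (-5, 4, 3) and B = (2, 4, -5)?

d = √[(x₂-x₁)² + (y₂-y₁)² + (z₂-z₁)²]
  = √[7² + 0² + (-8)²]
  = √[49 + 0 + 64]
  = √113
  ≈ 10.63

10.63


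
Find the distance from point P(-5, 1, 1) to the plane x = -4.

distance = |a·x₀ + b·y₀ + c·z₀ - d| / √(a² + b² + c²)
  = |1·(-5) + 0·1 + 0·1 - (-4)| / √(1² + 0² + 0²)
  = |-5 + 0 + 0 + 4| / √(1 + 0 + 0)
  = |-1| / √1
  = 1 / 1
  ≈ 1

1


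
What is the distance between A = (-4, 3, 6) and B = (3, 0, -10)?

d = √[(x₂-x₁)² + (y₂-y₁)² + (z₂-z₁)²]
  = √[7² + (-3)² + (-16)²]
  = √[49 + 9 + 256]
  = √314
  ≈ 17.72

17.72


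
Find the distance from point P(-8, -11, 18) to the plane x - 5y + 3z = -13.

distance = |a·x₀ + b·y₀ + c·z₀ - d| / √(a² + b² + c²)
  = |1·(-8) + (-5)·(-11) + 3·18 - (-13)| / √(1² + (-5)² + 3²)
  = |-8 + 55 + 54 + 13| / √(1 + 25 + 9)
  = |114| / √35
  = 114 / 5.916
  ≈ 19.27

19.27


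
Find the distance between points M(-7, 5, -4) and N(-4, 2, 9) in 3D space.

d = √[(x₂-x₁)² + (y₂-y₁)² + (z₂-z₁)²]
  = √[3² + (-3)² + 13²]
  = √[9 + 9 + 169]
  = √187
  ≈ 13.67

13.67


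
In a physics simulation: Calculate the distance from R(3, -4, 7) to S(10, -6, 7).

d = √[(x₂-x₁)² + (y₂-y₁)² + (z₂-z₁)²]
  = √[7² + (-2)² + 0²]
  = √[49 + 4 + 0]
  = √53
  ≈ 7.28

7.28


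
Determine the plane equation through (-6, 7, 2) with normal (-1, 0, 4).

The plane through P with normal n = (a, b, c) satisfies n·(r - P) = 0,
i.e. ax + by + cz = a·x₀ + b·y₀ + c·z₀.
d = (-1)·(-6) + 0·7 + 4·2
  = 6 + 0 + 8
  = 14
Equation: -x + 4z = 14

-x + 4z = 14


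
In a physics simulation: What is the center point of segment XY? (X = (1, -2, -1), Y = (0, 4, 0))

M = ((x₁+x₂)/2, (y₁+y₂)/2, (z₁+z₂)/2)
  = ((1 + 0)/2, (-2 + 4)/2, (-1 + 0)/2)
  = (1/2, 2/2, -1/2)
  = (0.5, 1, -0.5)

(0.5, 1, -0.5)


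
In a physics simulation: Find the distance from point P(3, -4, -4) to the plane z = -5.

distance = |a·x₀ + b·y₀ + c·z₀ - d| / √(a² + b² + c²)
  = |0·3 + 0·(-4) + 1·(-4) - (-5)| / √(0² + 0² + 1²)
  = |0 + 0 - 4 + 5| / √(0 + 0 + 1)
  = |1| / √1
  = 1 / 1
  ≈ 1

1


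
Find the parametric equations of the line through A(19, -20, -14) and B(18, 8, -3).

Direction vector d = B - A = (18 - 19, 8 + 20, -3 + 14) = (-1, 28, 11)
Parametric form r = A + t·d:
x = 19 - t, y = -20 + 28t, z = -14 + 11t

x = 19 - t, y = -20 + 28t, z = -14 + 11t


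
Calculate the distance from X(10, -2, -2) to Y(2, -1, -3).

d = √[(x₂-x₁)² + (y₂-y₁)² + (z₂-z₁)²]
  = √[(-8)² + 1² + (-1)²]
  = √[64 + 1 + 1]
  = √66
  ≈ 8.124

8.124


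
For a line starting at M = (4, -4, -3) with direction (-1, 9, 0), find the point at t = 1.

P(t) = M + t·d
  = (4 + (-1)·1, -4 + 9·1, -3 + 0·1)
  = (4 - 1, -4 + 9, -3 + 0)
  = (3, 5, -3)

(3, 5, -3)


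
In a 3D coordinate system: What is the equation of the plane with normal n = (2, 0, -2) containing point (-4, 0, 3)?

The plane through P with normal n = (a, b, c) satisfies n·(r - P) = 0,
i.e. ax + by + cz = a·x₀ + b·y₀ + c·z₀.
d = 2·(-4) + 0·0 + (-2)·3
  = -8 + 0 - 6
  = -14
Equation: 2x - 2z = -14

2x - 2z = -14


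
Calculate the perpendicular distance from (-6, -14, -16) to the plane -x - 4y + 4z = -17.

distance = |a·x₀ + b·y₀ + c·z₀ - d| / √(a² + b² + c²)
  = |(-1)·(-6) + (-4)·(-14) + 4·(-16) - (-17)| / √((-1)² + (-4)² + 4²)
  = |6 + 56 - 64 + 17| / √(1 + 16 + 16)
  = |15| / √33
  = 15 / 5.745
  ≈ 2.611

2.611


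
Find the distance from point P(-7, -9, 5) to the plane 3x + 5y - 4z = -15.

distance = |a·x₀ + b·y₀ + c·z₀ - d| / √(a² + b² + c²)
  = |3·(-7) + 5·(-9) + (-4)·5 - (-15)| / √(3² + 5² + (-4)²)
  = |-21 - 45 - 20 + 15| / √(9 + 25 + 16)
  = |-71| / √50
  = 71 / 7.071
  ≈ 10.04

10.04


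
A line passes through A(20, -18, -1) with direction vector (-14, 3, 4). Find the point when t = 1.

P(t) = A + t·d
  = (20 + (-14)·1, -18 + 3·1, -1 + 4·1)
  = (20 - 14, -18 + 3, -1 + 4)
  = (6, -15, 3)

(6, -15, 3)


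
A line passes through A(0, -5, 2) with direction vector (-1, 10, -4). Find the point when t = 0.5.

P(t) = A + t·d
  = (0 + (-1)·0.5, -5 + 10·0.5, 2 + (-4)·0.5)
  = (0 - 0.5, -5 + 5, 2 - 2)
  = (-0.5, 0, 0)

(-0.5, 0, 0)


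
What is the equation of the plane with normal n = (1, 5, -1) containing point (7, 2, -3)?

The plane through P with normal n = (a, b, c) satisfies n·(r - P) = 0,
i.e. ax + by + cz = a·x₀ + b·y₀ + c·z₀.
d = 1·7 + 5·2 + (-1)·(-3)
  = 7 + 10 + 3
  = 20
Equation: x + 5y - z = 20

x + 5y - z = 20


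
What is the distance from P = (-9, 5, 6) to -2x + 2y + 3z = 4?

distance = |a·x₀ + b·y₀ + c·z₀ - d| / √(a² + b² + c²)
  = |(-2)·(-9) + 2·5 + 3·6 - 4| / √((-2)² + 2² + 3²)
  = |18 + 10 + 18 - 4| / √(4 + 4 + 9)
  = |42| / √17
  = 42 / 4.123
  ≈ 10.19

10.19


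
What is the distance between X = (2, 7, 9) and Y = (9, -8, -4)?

d = √[(x₂-x₁)² + (y₂-y₁)² + (z₂-z₁)²]
  = √[7² + (-15)² + (-13)²]
  = √[49 + 225 + 169]
  = √443
  ≈ 21.05

21.05


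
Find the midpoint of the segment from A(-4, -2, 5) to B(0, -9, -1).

M = ((x₁+x₂)/2, (y₁+y₂)/2, (z₁+z₂)/2)
  = ((-4 + 0)/2, (-2 - 9)/2, (5 - 1)/2)
  = (-4/2, -11/2, 4/2)
  = (-2, -5.5, 2)

(-2, -5.5, 2)


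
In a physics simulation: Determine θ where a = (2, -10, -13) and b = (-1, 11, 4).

a·b = 2·(-1) + (-10)·11 + (-13)·4 = -2 - 110 - 52 = -164
|a| = √(2² + (-10)² + (-13)²) = √273 ≈ 16.52
|b| = √((-1)² + 11² + 4²) = √138 ≈ 11.75
cos θ = (a·b)/(|a||b|) = -164/(16.52·11.75) ≈ -0.8449
θ = arccos(-0.8449) ≈ 147.7°

147.7°


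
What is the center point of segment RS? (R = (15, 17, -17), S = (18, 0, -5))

M = ((x₁+x₂)/2, (y₁+y₂)/2, (z₁+z₂)/2)
  = ((15 + 18)/2, (17 + 0)/2, (-17 - 5)/2)
  = (33/2, 17/2, -22/2)
  = (16.5, 8.5, -11)

(16.5, 8.5, -11)


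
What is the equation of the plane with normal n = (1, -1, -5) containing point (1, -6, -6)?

The plane through P with normal n = (a, b, c) satisfies n·(r - P) = 0,
i.e. ax + by + cz = a·x₀ + b·y₀ + c·z₀.
d = 1·1 + (-1)·(-6) + (-5)·(-6)
  = 1 + 6 + 30
  = 37
Equation: x - y - 5z = 37

x - y - 5z = 37


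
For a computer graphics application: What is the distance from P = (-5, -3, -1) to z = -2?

distance = |a·x₀ + b·y₀ + c·z₀ - d| / √(a² + b² + c²)
  = |0·(-5) + 0·(-3) + 1·(-1) - (-2)| / √(0² + 0² + 1²)
  = |0 + 0 - 1 + 2| / √(0 + 0 + 1)
  = |1| / √1
  = 1 / 1
  ≈ 1

1


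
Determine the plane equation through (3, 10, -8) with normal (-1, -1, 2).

The plane through P with normal n = (a, b, c) satisfies n·(r - P) = 0,
i.e. ax + by + cz = a·x₀ + b·y₀ + c·z₀.
d = (-1)·3 + (-1)·10 + 2·(-8)
  = -3 - 10 - 16
  = -29
Equation: -x - y + 2z = -29

-x - y + 2z = -29


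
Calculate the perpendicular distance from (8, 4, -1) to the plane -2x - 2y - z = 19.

distance = |a·x₀ + b·y₀ + c·z₀ - d| / √(a² + b² + c²)
  = |(-2)·8 + (-2)·4 + (-1)·(-1) - 19| / √((-2)² + (-2)² + (-1)²)
  = |-16 - 8 + 1 - 19| / √(4 + 4 + 1)
  = |-42| / √9
  = 42 / 3
  ≈ 14

14


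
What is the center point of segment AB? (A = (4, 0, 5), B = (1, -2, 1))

M = ((x₁+x₂)/2, (y₁+y₂)/2, (z₁+z₂)/2)
  = ((4 + 1)/2, (0 - 2)/2, (5 + 1)/2)
  = (5/2, -2/2, 6/2)
  = (2.5, -1, 3)

(2.5, -1, 3)


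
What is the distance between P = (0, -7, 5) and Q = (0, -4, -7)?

d = √[(x₂-x₁)² + (y₂-y₁)² + (z₂-z₁)²]
  = √[0² + 3² + (-12)²]
  = √[0 + 9 + 144]
  = √153
  ≈ 12.37

12.37


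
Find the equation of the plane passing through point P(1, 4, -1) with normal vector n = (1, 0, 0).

The plane through P with normal n = (a, b, c) satisfies n·(r - P) = 0,
i.e. ax + by + cz = a·x₀ + b·y₀ + c·z₀.
d = 1·1 + 0·4 + 0·(-1)
  = 1 + 0 + 0
  = 1
Equation: x = 1

x = 1


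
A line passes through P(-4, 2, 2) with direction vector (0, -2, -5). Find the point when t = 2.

P(t) = P + t·d
  = (-4 + 0·2, 2 + (-2)·2, 2 + (-5)·2)
  = (-4 + 0, 2 - 4, 2 - 10)
  = (-4, -2, -8)

(-4, -2, -8)


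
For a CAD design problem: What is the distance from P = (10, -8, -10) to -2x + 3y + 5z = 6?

distance = |a·x₀ + b·y₀ + c·z₀ - d| / √(a² + b² + c²)
  = |(-2)·10 + 3·(-8) + 5·(-10) - 6| / √((-2)² + 3² + 5²)
  = |-20 - 24 - 50 - 6| / √(4 + 9 + 25)
  = |-100| / √38
  = 100 / 6.164
  ≈ 16.22

16.22


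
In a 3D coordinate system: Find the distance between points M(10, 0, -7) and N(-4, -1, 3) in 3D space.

d = √[(x₂-x₁)² + (y₂-y₁)² + (z₂-z₁)²]
  = √[(-14)² + (-1)² + 10²]
  = √[196 + 1 + 100]
  = √297
  ≈ 17.23

17.23


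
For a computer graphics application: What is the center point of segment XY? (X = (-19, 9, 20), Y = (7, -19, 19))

M = ((x₁+x₂)/2, (y₁+y₂)/2, (z₁+z₂)/2)
  = ((-19 + 7)/2, (9 - 19)/2, (20 + 19)/2)
  = (-12/2, -10/2, 39/2)
  = (-6, -5, 19.5)

(-6, -5, 19.5)


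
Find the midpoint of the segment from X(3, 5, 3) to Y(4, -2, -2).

M = ((x₁+x₂)/2, (y₁+y₂)/2, (z₁+z₂)/2)
  = ((3 + 4)/2, (5 - 2)/2, (3 - 2)/2)
  = (7/2, 3/2, 1/2)
  = (3.5, 1.5, 0.5)

(3.5, 1.5, 0.5)


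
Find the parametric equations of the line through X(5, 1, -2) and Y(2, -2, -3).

Direction vector d = Y - X = (2 - 5, -2 - 1, -3 + 2) = (-3, -3, -1)
Parametric form r = X + t·d:
x = 5 - 3t, y = 1 - 3t, z = -2 - t

x = 5 - 3t, y = 1 - 3t, z = -2 - t


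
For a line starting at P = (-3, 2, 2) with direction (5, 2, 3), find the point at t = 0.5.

P(t) = P + t·d
  = (-3 + 5·0.5, 2 + 2·0.5, 2 + 3·0.5)
  = (-3 + 2.5, 2 + 1, 2 + 1.5)
  = (-0.5, 3, 3.5)

(-0.5, 3, 3.5)


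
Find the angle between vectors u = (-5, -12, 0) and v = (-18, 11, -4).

u·v = (-5)·(-18) + (-12)·11 + 0·(-4) = 90 - 132 + 0 = -42
|u| = √((-5)² + (-12)² + 0²) = √169 ≈ 13
|v| = √((-18)² + 11² + (-4)²) = √461 ≈ 21.47
cos θ = (u·v)/(|u||v|) = -42/(13·21.47) ≈ -0.1505
θ = arccos(-0.1505) ≈ 98.65°

98.65°


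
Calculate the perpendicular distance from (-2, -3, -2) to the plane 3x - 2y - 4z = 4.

distance = |a·x₀ + b·y₀ + c·z₀ - d| / √(a² + b² + c²)
  = |3·(-2) + (-2)·(-3) + (-4)·(-2) - 4| / √(3² + (-2)² + (-4)²)
  = |-6 + 6 + 8 - 4| / √(9 + 4 + 16)
  = |4| / √29
  = 4 / 5.385
  ≈ 0.7428

0.7428


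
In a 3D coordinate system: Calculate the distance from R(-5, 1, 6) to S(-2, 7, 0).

d = √[(x₂-x₁)² + (y₂-y₁)² + (z₂-z₁)²]
  = √[3² + 6² + (-6)²]
  = √[9 + 36 + 36]
  = √81
  ≈ 9

9


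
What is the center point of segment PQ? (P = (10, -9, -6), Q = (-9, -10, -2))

M = ((x₁+x₂)/2, (y₁+y₂)/2, (z₁+z₂)/2)
  = ((10 - 9)/2, (-9 - 10)/2, (-6 - 2)/2)
  = (1/2, -19/2, -8/2)
  = (0.5, -9.5, -4)

(0.5, -9.5, -4)


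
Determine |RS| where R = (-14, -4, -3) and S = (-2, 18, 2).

d = √[(x₂-x₁)² + (y₂-y₁)² + (z₂-z₁)²]
  = √[12² + 22² + 5²]
  = √[144 + 484 + 25]
  = √653
  ≈ 25.55

25.55


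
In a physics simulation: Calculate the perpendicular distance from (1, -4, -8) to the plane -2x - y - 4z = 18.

distance = |a·x₀ + b·y₀ + c·z₀ - d| / √(a² + b² + c²)
  = |(-2)·1 + (-1)·(-4) + (-4)·(-8) - 18| / √((-2)² + (-1)² + (-4)²)
  = |-2 + 4 + 32 - 18| / √(4 + 1 + 16)
  = |16| / √21
  = 16 / 4.583
  ≈ 3.491

3.491


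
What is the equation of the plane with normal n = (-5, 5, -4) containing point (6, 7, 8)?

The plane through P with normal n = (a, b, c) satisfies n·(r - P) = 0,
i.e. ax + by + cz = a·x₀ + b·y₀ + c·z₀.
d = (-5)·6 + 5·7 + (-4)·8
  = -30 + 35 - 32
  = -27
Equation: -5x + 5y - 4z = -27

-5x + 5y - 4z = -27


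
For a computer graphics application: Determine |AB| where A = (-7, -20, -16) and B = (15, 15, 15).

d = √[(x₂-x₁)² + (y₂-y₁)² + (z₂-z₁)²]
  = √[22² + 35² + 31²]
  = √[484 + 1225 + 961]
  = √2670
  ≈ 51.67

51.67


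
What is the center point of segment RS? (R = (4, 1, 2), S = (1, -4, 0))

M = ((x₁+x₂)/2, (y₁+y₂)/2, (z₁+z₂)/2)
  = ((4 + 1)/2, (1 - 4)/2, (2 + 0)/2)
  = (5/2, -3/2, 2/2)
  = (2.5, -1.5, 1)

(2.5, -1.5, 1)


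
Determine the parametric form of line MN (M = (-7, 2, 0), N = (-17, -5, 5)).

Direction vector d = N - M = (-17 + 7, -5 - 2, 5 + 0) = (-10, -7, 5)
Parametric form r = M + t·d:
x = -7 - 10t, y = 2 - 7t, z = 0 + 5t

x = -7 - 10t, y = 2 - 7t, z = 0 + 5t


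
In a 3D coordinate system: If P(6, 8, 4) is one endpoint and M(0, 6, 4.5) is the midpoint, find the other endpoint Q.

Q = 2M - P
  = (2·0 - 6, 2·6 - 8, 2·4.5 - 4)
  = (0 - 6, 12 - 8, 9 - 4)
  = (-6, 4, 5)

(-6, 4, 5)


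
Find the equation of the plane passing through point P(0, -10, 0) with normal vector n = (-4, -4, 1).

The plane through P with normal n = (a, b, c) satisfies n·(r - P) = 0,
i.e. ax + by + cz = a·x₀ + b·y₀ + c·z₀.
d = (-4)·0 + (-4)·(-10) + 1·0
  = 0 + 40 + 0
  = 40
Equation: -4x - 4y + z = 40

-4x - 4y + z = 40


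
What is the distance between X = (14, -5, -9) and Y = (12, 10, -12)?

d = √[(x₂-x₁)² + (y₂-y₁)² + (z₂-z₁)²]
  = √[(-2)² + 15² + (-3)²]
  = √[4 + 225 + 9]
  = √238
  ≈ 15.43

15.43


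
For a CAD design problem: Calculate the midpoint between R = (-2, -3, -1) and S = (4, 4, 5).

M = ((x₁+x₂)/2, (y₁+y₂)/2, (z₁+z₂)/2)
  = ((-2 + 4)/2, (-3 + 4)/2, (-1 + 5)/2)
  = (2/2, 1/2, 4/2)
  = (1, 0.5, 2)

(1, 0.5, 2)


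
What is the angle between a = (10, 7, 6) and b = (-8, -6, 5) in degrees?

a·b = 10·(-8) + 7·(-6) + 6·5 = -80 - 42 + 30 = -92
|a| = √(10² + 7² + 6²) = √185 ≈ 13.6
|b| = √((-8)² + (-6)² + 5²) = √125 ≈ 11.18
cos θ = (a·b)/(|a||b|) = -92/(13.6·11.18) ≈ -0.605
θ = arccos(-0.605) ≈ 127.2°

127.2°


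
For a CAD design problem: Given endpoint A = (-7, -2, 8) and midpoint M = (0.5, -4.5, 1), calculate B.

B = 2M - A
  = (2·0.5 - (-7), 2·(-4.5) - (-2), 2·1 - 8)
  = (1 + 7, -9 + 2, 2 - 8)
  = (8, -7, -6)

(8, -7, -6)


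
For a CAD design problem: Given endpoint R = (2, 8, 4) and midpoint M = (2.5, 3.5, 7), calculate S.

S = 2M - R
  = (2·2.5 - 2, 2·3.5 - 8, 2·7 - 4)
  = (5 - 2, 7 - 8, 14 - 4)
  = (3, -1, 10)

(3, -1, 10)


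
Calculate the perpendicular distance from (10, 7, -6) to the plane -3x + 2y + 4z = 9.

distance = |a·x₀ + b·y₀ + c·z₀ - d| / √(a² + b² + c²)
  = |(-3)·10 + 2·7 + 4·(-6) - 9| / √((-3)² + 2² + 4²)
  = |-30 + 14 - 24 - 9| / √(9 + 4 + 16)
  = |-49| / √29
  = 49 / 5.385
  ≈ 9.099

9.099


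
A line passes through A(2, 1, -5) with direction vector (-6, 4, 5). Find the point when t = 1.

P(t) = A + t·d
  = (2 + (-6)·1, 1 + 4·1, -5 + 5·1)
  = (2 - 6, 1 + 4, -5 + 5)
  = (-4, 5, 0)

(-4, 5, 0)


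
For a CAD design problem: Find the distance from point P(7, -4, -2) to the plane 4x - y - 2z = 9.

distance = |a·x₀ + b·y₀ + c·z₀ - d| / √(a² + b² + c²)
  = |4·7 + (-1)·(-4) + (-2)·(-2) - 9| / √(4² + (-1)² + (-2)²)
  = |28 + 4 + 4 - 9| / √(16 + 1 + 4)
  = |27| / √21
  = 27 / 4.583
  ≈ 5.892

5.892


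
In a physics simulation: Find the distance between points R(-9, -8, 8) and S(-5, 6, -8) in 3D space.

d = √[(x₂-x₁)² + (y₂-y₁)² + (z₂-z₁)²]
  = √[4² + 14² + (-16)²]
  = √[16 + 196 + 256]
  = √468
  ≈ 21.63

21.63


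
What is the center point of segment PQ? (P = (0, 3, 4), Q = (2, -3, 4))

M = ((x₁+x₂)/2, (y₁+y₂)/2, (z₁+z₂)/2)
  = ((0 + 2)/2, (3 - 3)/2, (4 + 4)/2)
  = (2/2, 0/2, 8/2)
  = (1, 0, 4)

(1, 0, 4)


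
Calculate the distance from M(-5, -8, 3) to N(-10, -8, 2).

d = √[(x₂-x₁)² + (y₂-y₁)² + (z₂-z₁)²]
  = √[(-5)² + 0² + (-1)²]
  = √[25 + 0 + 1]
  = √26
  ≈ 5.099

5.099


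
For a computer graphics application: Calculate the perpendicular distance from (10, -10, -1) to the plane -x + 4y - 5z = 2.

distance = |a·x₀ + b·y₀ + c·z₀ - d| / √(a² + b² + c²)
  = |(-1)·10 + 4·(-10) + (-5)·(-1) - 2| / √((-1)² + 4² + (-5)²)
  = |-10 - 40 + 5 - 2| / √(1 + 16 + 25)
  = |-47| / √42
  = 47 / 6.481
  ≈ 7.252

7.252


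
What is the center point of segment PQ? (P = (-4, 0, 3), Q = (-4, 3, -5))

M = ((x₁+x₂)/2, (y₁+y₂)/2, (z₁+z₂)/2)
  = ((-4 - 4)/2, (0 + 3)/2, (3 - 5)/2)
  = (-8/2, 3/2, -2/2)
  = (-4, 1.5, -1)

(-4, 1.5, -1)


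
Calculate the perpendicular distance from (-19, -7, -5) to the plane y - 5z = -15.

distance = |a·x₀ + b·y₀ + c·z₀ - d| / √(a² + b² + c²)
  = |0·(-19) + 1·(-7) + (-5)·(-5) - (-15)| / √(0² + 1² + (-5)²)
  = |0 - 7 + 25 + 15| / √(0 + 1 + 25)
  = |33| / √26
  = 33 / 5.099
  ≈ 6.472

6.472


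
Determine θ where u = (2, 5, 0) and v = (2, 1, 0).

u·v = 2·2 + 5·1 + 0·0 = 4 + 5 + 0 = 9
|u| = √(2² + 5² + 0²) = √29 ≈ 5.385
|v| = √(2² + 1² + 0²) = √5 ≈ 2.236
cos θ = (u·v)/(|u||v|) = 9/(5.385·2.236) ≈ 0.7474
θ = arccos(0.7474) ≈ 41.63°

41.63°


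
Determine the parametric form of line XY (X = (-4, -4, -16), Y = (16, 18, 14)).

Direction vector d = Y - X = (16 + 4, 18 + 4, 14 + 16) = (20, 22, 30)
Parametric form r = X + t·d:
x = -4 + 20t, y = -4 + 22t, z = -16 + 30t

x = -4 + 20t, y = -4 + 22t, z = -16 + 30t


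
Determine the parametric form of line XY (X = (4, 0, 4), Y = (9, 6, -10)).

Direction vector d = Y - X = (9 - 4, 6 + 0, -10 - 4) = (5, 6, -14)
Parametric form r = X + t·d:
x = 4 + 5t, y = 0 + 6t, z = 4 - 14t

x = 4 + 5t, y = 0 + 6t, z = 4 - 14t


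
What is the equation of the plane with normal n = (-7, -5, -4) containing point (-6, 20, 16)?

The plane through P with normal n = (a, b, c) satisfies n·(r - P) = 0,
i.e. ax + by + cz = a·x₀ + b·y₀ + c·z₀.
d = (-7)·(-6) + (-5)·20 + (-4)·16
  = 42 - 100 - 64
  = -122
Equation: -7x - 5y - 4z = -122

-7x - 5y - 4z = -122


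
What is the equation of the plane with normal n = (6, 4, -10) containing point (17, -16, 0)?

The plane through P with normal n = (a, b, c) satisfies n·(r - P) = 0,
i.e. ax + by + cz = a·x₀ + b·y₀ + c·z₀.
d = 6·17 + 4·(-16) + (-10)·0
  = 102 - 64 + 0
  = 38
Equation: 6x + 4y - 10z = 38

6x + 4y - 10z = 38


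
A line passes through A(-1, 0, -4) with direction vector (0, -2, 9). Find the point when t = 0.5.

P(t) = A + t·d
  = (-1 + 0·0.5, 0 + (-2)·0.5, -4 + 9·0.5)
  = (-1 + 0, 0 - 1, -4 + 4.5)
  = (-1, -1, 0.5)

(-1, -1, 0.5)


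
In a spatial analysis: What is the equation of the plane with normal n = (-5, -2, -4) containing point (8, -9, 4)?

The plane through P with normal n = (a, b, c) satisfies n·(r - P) = 0,
i.e. ax + by + cz = a·x₀ + b·y₀ + c·z₀.
d = (-5)·8 + (-2)·(-9) + (-4)·4
  = -40 + 18 - 16
  = -38
Equation: -5x - 2y - 4z = -38

-5x - 2y - 4z = -38


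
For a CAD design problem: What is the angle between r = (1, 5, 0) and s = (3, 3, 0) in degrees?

r·s = 1·3 + 5·3 + 0·0 = 3 + 15 + 0 = 18
|r| = √(1² + 5² + 0²) = √26 ≈ 5.099
|s| = √(3² + 3² + 0²) = √18 ≈ 4.243
cos θ = (r·s)/(|r||s|) = 18/(5.099·4.243) ≈ 0.8321
θ = arccos(0.8321) ≈ 33.69°

33.69°


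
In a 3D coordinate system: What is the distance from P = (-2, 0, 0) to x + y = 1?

distance = |a·x₀ + b·y₀ + c·z₀ - d| / √(a² + b² + c²)
  = |1·(-2) + 1·0 + 0·0 - 1| / √(1² + 1² + 0²)
  = |-2 + 0 + 0 - 1| / √(1 + 1 + 0)
  = |-3| / √2
  = 3 / 1.414
  ≈ 2.121

2.121


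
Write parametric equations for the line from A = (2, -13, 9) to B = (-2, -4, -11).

Direction vector d = B - A = (-2 - 2, -4 + 13, -11 - 9) = (-4, 9, -20)
Parametric form r = A + t·d:
x = 2 - 4t, y = -13 + 9t, z = 9 - 20t

x = 2 - 4t, y = -13 + 9t, z = 9 - 20t


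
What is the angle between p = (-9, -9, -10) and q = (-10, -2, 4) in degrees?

p·q = (-9)·(-10) + (-9)·(-2) + (-10)·4 = 90 + 18 - 40 = 68
|p| = √((-9)² + (-9)² + (-10)²) = √262 ≈ 16.19
|q| = √((-10)² + (-2)² + 4²) = √120 ≈ 10.95
cos θ = (p·q)/(|p||q|) = 68/(16.19·10.95) ≈ 0.3835
θ = arccos(0.3835) ≈ 67.45°

67.45°


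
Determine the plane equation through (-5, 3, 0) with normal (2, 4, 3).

The plane through P with normal n = (a, b, c) satisfies n·(r - P) = 0,
i.e. ax + by + cz = a·x₀ + b·y₀ + c·z₀.
d = 2·(-5) + 4·3 + 3·0
  = -10 + 12 + 0
  = 2
Equation: 2x + 4y + 3z = 2

2x + 4y + 3z = 2


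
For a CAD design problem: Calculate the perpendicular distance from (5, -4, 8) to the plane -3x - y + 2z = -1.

distance = |a·x₀ + b·y₀ + c·z₀ - d| / √(a² + b² + c²)
  = |(-3)·5 + (-1)·(-4) + 2·8 - (-1)| / √((-3)² + (-1)² + 2²)
  = |-15 + 4 + 16 + 1| / √(9 + 1 + 4)
  = |6| / √14
  = 6 / 3.742
  ≈ 1.604

1.604


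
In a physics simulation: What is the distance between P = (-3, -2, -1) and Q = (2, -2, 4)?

d = √[(x₂-x₁)² + (y₂-y₁)² + (z₂-z₁)²]
  = √[5² + 0² + 5²]
  = √[25 + 0 + 25]
  = √50
  ≈ 7.071

7.071


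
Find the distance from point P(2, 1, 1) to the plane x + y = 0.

distance = |a·x₀ + b·y₀ + c·z₀ - d| / √(a² + b² + c²)
  = |1·2 + 1·1 + 0·1 - 0| / √(1² + 1² + 0²)
  = |2 + 1 + 0 + 0| / √(1 + 1 + 0)
  = |3| / √2
  = 3 / 1.414
  ≈ 2.121

2.121


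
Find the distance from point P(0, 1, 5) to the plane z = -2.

distance = |a·x₀ + b·y₀ + c·z₀ - d| / √(a² + b² + c²)
  = |0·0 + 0·1 + 1·5 - (-2)| / √(0² + 0² + 1²)
  = |0 + 0 + 5 + 2| / √(0 + 0 + 1)
  = |7| / √1
  = 7 / 1
  ≈ 7

7


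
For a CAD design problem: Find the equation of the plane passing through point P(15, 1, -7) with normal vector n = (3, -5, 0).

The plane through P with normal n = (a, b, c) satisfies n·(r - P) = 0,
i.e. ax + by + cz = a·x₀ + b·y₀ + c·z₀.
d = 3·15 + (-5)·1 + 0·(-7)
  = 45 - 5 + 0
  = 40
Equation: 3x - 5y = 40

3x - 5y = 40


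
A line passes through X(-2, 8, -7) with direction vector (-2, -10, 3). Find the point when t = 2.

P(t) = X + t·d
  = (-2 + (-2)·2, 8 + (-10)·2, -7 + 3·2)
  = (-2 - 4, 8 - 20, -7 + 6)
  = (-6, -12, -1)

(-6, -12, -1)


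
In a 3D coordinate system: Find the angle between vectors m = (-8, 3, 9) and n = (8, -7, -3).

m·n = (-8)·8 + 3·(-7) + 9·(-3) = -64 - 21 - 27 = -112
|m| = √((-8)² + 3² + 9²) = √154 ≈ 12.41
|n| = √(8² + (-7)² + (-3)²) = √122 ≈ 11.05
cos θ = (m·n)/(|m||n|) = -112/(12.41·11.05) ≈ -0.8171
θ = arccos(-0.8171) ≈ 144.8°

144.8°


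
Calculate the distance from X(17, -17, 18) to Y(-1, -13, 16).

d = √[(x₂-x₁)² + (y₂-y₁)² + (z₂-z₁)²]
  = √[(-18)² + 4² + (-2)²]
  = √[324 + 16 + 4]
  = √344
  ≈ 18.55

18.55


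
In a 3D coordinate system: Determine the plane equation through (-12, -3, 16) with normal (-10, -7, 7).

The plane through P with normal n = (a, b, c) satisfies n·(r - P) = 0,
i.e. ax + by + cz = a·x₀ + b·y₀ + c·z₀.
d = (-10)·(-12) + (-7)·(-3) + 7·16
  = 120 + 21 + 112
  = 253
Equation: -10x - 7y + 7z = 253

-10x - 7y + 7z = 253


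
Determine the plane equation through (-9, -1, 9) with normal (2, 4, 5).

The plane through P with normal n = (a, b, c) satisfies n·(r - P) = 0,
i.e. ax + by + cz = a·x₀ + b·y₀ + c·z₀.
d = 2·(-9) + 4·(-1) + 5·9
  = -18 - 4 + 45
  = 23
Equation: 2x + 4y + 5z = 23

2x + 4y + 5z = 23


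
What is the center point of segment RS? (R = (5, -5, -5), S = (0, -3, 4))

M = ((x₁+x₂)/2, (y₁+y₂)/2, (z₁+z₂)/2)
  = ((5 + 0)/2, (-5 - 3)/2, (-5 + 4)/2)
  = (5/2, -8/2, -1/2)
  = (2.5, -4, -0.5)

(2.5, -4, -0.5)


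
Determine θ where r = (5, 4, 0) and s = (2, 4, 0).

r·s = 5·2 + 4·4 + 0·0 = 10 + 16 + 0 = 26
|r| = √(5² + 4² + 0²) = √41 ≈ 6.403
|s| = √(2² + 4² + 0²) = √20 ≈ 4.472
cos θ = (r·s)/(|r||s|) = 26/(6.403·4.472) ≈ 0.908
θ = arccos(0.908) ≈ 24.78°

24.78°


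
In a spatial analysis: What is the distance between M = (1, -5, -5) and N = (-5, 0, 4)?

d = √[(x₂-x₁)² + (y₂-y₁)² + (z₂-z₁)²]
  = √[(-6)² + 5² + 9²]
  = √[36 + 25 + 81]
  = √142
  ≈ 11.92

11.92


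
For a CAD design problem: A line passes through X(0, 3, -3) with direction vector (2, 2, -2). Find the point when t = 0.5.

P(t) = X + t·d
  = (0 + 2·0.5, 3 + 2·0.5, -3 + (-2)·0.5)
  = (0 + 1, 3 + 1, -3 - 1)
  = (1, 4, -4)

(1, 4, -4)


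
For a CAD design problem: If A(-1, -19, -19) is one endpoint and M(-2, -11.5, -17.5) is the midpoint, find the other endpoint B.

B = 2M - A
  = (2·(-2) - (-1), 2·(-11.5) - (-19), 2·(-17.5) - (-19))
  = (-4 + 1, -23 + 19, -35 + 19)
  = (-3, -4, -16)

(-3, -4, -16)


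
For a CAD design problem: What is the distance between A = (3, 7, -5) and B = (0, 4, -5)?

d = √[(x₂-x₁)² + (y₂-y₁)² + (z₂-z₁)²]
  = √[(-3)² + (-3)² + 0²]
  = √[9 + 9 + 0]
  = √18
  ≈ 4.243

4.243


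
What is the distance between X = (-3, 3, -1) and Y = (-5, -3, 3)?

d = √[(x₂-x₁)² + (y₂-y₁)² + (z₂-z₁)²]
  = √[(-2)² + (-6)² + 4²]
  = √[4 + 36 + 16]
  = √56
  ≈ 7.483

7.483


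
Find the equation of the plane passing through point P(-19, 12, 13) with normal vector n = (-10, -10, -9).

The plane through P with normal n = (a, b, c) satisfies n·(r - P) = 0,
i.e. ax + by + cz = a·x₀ + b·y₀ + c·z₀.
d = (-10)·(-19) + (-10)·12 + (-9)·13
  = 190 - 120 - 117
  = -47
Equation: -10x - 10y - 9z = -47

-10x - 10y - 9z = -47


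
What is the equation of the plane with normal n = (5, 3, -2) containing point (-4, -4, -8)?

The plane through P with normal n = (a, b, c) satisfies n·(r - P) = 0,
i.e. ax + by + cz = a·x₀ + b·y₀ + c·z₀.
d = 5·(-4) + 3·(-4) + (-2)·(-8)
  = -20 - 12 + 16
  = -16
Equation: 5x + 3y - 2z = -16

5x + 3y - 2z = -16


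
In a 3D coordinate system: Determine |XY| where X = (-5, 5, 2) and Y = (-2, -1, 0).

d = √[(x₂-x₁)² + (y₂-y₁)² + (z₂-z₁)²]
  = √[3² + (-6)² + (-2)²]
  = √[9 + 36 + 4]
  = √49
  ≈ 7

7


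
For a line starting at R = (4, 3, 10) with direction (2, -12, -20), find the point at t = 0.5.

P(t) = R + t·d
  = (4 + 2·0.5, 3 + (-12)·0.5, 10 + (-20)·0.5)
  = (4 + 1, 3 - 6, 10 - 10)
  = (5, -3, 0)

(5, -3, 0)


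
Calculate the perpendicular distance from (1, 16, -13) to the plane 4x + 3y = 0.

distance = |a·x₀ + b·y₀ + c·z₀ - d| / √(a² + b² + c²)
  = |4·1 + 3·16 + 0·(-13) - 0| / √(4² + 3² + 0²)
  = |4 + 48 + 0 + 0| / √(16 + 9 + 0)
  = |52| / √25
  = 52 / 5
  ≈ 10.4

10.4


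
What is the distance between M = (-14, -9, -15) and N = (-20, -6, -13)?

d = √[(x₂-x₁)² + (y₂-y₁)² + (z₂-z₁)²]
  = √[(-6)² + 3² + 2²]
  = √[36 + 9 + 4]
  = √49
  ≈ 7

7


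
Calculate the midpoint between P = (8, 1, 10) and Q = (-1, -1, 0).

M = ((x₁+x₂)/2, (y₁+y₂)/2, (z₁+z₂)/2)
  = ((8 - 1)/2, (1 - 1)/2, (10 + 0)/2)
  = (7/2, 0/2, 10/2)
  = (3.5, 0, 5)

(3.5, 0, 5)


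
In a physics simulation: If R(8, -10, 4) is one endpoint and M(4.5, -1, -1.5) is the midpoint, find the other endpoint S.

S = 2M - R
  = (2·4.5 - 8, 2·(-1) - (-10), 2·(-1.5) - 4)
  = (9 - 8, -2 + 10, -3 - 4)
  = (1, 8, -7)

(1, 8, -7)


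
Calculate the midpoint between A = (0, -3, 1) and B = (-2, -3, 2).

M = ((x₁+x₂)/2, (y₁+y₂)/2, (z₁+z₂)/2)
  = ((0 - 2)/2, (-3 - 3)/2, (1 + 2)/2)
  = (-2/2, -6/2, 3/2)
  = (-1, -3, 1.5)

(-1, -3, 1.5)


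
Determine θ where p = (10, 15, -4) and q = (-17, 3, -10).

p·q = 10·(-17) + 15·3 + (-4)·(-10) = -170 + 45 + 40 = -85
|p| = √(10² + 15² + (-4)²) = √341 ≈ 18.47
|q| = √((-17)² + 3² + (-10)²) = √398 ≈ 19.95
cos θ = (p·q)/(|p||q|) = -85/(18.47·19.95) ≈ -0.2307
θ = arccos(-0.2307) ≈ 103.3°

103.3°


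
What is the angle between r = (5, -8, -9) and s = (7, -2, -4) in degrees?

r·s = 5·7 + (-8)·(-2) + (-9)·(-4) = 35 + 16 + 36 = 87
|r| = √(5² + (-8)² + (-9)²) = √170 ≈ 13.04
|s| = √(7² + (-2)² + (-4)²) = √69 ≈ 8.307
cos θ = (r·s)/(|r||s|) = 87/(13.04·8.307) ≈ 0.8033
θ = arccos(0.8033) ≈ 36.55°

36.55°


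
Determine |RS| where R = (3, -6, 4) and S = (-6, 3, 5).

d = √[(x₂-x₁)² + (y₂-y₁)² + (z₂-z₁)²]
  = √[(-9)² + 9² + 1²]
  = √[81 + 81 + 1]
  = √163
  ≈ 12.77

12.77


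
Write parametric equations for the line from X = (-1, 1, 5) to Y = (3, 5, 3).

Direction vector d = Y - X = (3 + 1, 5 - 1, 3 - 5) = (4, 4, -2)
Parametric form r = X + t·d:
x = -1 + 4t, y = 1 + 4t, z = 5 - 2t

x = -1 + 4t, y = 1 + 4t, z = 5 - 2t
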